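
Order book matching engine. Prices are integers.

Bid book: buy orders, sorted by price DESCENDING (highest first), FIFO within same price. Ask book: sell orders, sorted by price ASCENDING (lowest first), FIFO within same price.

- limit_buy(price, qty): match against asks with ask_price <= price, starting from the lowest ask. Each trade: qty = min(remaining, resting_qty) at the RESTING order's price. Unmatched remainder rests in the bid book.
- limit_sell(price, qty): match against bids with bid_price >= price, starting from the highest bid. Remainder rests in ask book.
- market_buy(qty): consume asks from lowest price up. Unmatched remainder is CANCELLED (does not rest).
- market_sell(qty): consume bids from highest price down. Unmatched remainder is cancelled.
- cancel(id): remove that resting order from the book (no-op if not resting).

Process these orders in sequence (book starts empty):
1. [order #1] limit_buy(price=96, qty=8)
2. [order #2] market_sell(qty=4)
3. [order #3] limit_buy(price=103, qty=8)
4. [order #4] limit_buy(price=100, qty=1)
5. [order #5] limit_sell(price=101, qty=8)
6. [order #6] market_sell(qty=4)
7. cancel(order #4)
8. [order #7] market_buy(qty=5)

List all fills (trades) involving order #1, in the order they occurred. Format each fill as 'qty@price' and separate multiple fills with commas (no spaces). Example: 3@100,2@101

After op 1 [order #1] limit_buy(price=96, qty=8): fills=none; bids=[#1:8@96] asks=[-]
After op 2 [order #2] market_sell(qty=4): fills=#1x#2:4@96; bids=[#1:4@96] asks=[-]
After op 3 [order #3] limit_buy(price=103, qty=8): fills=none; bids=[#3:8@103 #1:4@96] asks=[-]
After op 4 [order #4] limit_buy(price=100, qty=1): fills=none; bids=[#3:8@103 #4:1@100 #1:4@96] asks=[-]
After op 5 [order #5] limit_sell(price=101, qty=8): fills=#3x#5:8@103; bids=[#4:1@100 #1:4@96] asks=[-]
After op 6 [order #6] market_sell(qty=4): fills=#4x#6:1@100 #1x#6:3@96; bids=[#1:1@96] asks=[-]
After op 7 cancel(order #4): fills=none; bids=[#1:1@96] asks=[-]
After op 8 [order #7] market_buy(qty=5): fills=none; bids=[#1:1@96] asks=[-]

Answer: 4@96,3@96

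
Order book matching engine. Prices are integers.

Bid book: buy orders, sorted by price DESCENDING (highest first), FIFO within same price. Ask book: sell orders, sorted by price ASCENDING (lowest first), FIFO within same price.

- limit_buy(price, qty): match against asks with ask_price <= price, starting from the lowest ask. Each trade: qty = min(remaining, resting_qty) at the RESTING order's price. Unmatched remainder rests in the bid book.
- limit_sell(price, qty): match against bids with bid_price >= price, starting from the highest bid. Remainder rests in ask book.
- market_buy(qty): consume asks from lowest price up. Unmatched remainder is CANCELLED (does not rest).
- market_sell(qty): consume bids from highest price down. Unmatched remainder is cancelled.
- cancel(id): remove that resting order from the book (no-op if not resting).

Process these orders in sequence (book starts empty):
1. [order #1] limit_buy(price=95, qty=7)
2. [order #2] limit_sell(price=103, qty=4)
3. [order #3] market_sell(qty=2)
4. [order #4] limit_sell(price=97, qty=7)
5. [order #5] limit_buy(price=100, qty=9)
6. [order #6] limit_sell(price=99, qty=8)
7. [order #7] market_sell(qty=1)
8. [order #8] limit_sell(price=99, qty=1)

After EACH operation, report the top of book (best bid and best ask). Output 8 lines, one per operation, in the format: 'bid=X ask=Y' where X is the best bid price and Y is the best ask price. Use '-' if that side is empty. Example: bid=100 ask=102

Answer: bid=95 ask=-
bid=95 ask=103
bid=95 ask=103
bid=95 ask=97
bid=100 ask=103
bid=95 ask=99
bid=95 ask=99
bid=95 ask=99

Derivation:
After op 1 [order #1] limit_buy(price=95, qty=7): fills=none; bids=[#1:7@95] asks=[-]
After op 2 [order #2] limit_sell(price=103, qty=4): fills=none; bids=[#1:7@95] asks=[#2:4@103]
After op 3 [order #3] market_sell(qty=2): fills=#1x#3:2@95; bids=[#1:5@95] asks=[#2:4@103]
After op 4 [order #4] limit_sell(price=97, qty=7): fills=none; bids=[#1:5@95] asks=[#4:7@97 #2:4@103]
After op 5 [order #5] limit_buy(price=100, qty=9): fills=#5x#4:7@97; bids=[#5:2@100 #1:5@95] asks=[#2:4@103]
After op 6 [order #6] limit_sell(price=99, qty=8): fills=#5x#6:2@100; bids=[#1:5@95] asks=[#6:6@99 #2:4@103]
After op 7 [order #7] market_sell(qty=1): fills=#1x#7:1@95; bids=[#1:4@95] asks=[#6:6@99 #2:4@103]
After op 8 [order #8] limit_sell(price=99, qty=1): fills=none; bids=[#1:4@95] asks=[#6:6@99 #8:1@99 #2:4@103]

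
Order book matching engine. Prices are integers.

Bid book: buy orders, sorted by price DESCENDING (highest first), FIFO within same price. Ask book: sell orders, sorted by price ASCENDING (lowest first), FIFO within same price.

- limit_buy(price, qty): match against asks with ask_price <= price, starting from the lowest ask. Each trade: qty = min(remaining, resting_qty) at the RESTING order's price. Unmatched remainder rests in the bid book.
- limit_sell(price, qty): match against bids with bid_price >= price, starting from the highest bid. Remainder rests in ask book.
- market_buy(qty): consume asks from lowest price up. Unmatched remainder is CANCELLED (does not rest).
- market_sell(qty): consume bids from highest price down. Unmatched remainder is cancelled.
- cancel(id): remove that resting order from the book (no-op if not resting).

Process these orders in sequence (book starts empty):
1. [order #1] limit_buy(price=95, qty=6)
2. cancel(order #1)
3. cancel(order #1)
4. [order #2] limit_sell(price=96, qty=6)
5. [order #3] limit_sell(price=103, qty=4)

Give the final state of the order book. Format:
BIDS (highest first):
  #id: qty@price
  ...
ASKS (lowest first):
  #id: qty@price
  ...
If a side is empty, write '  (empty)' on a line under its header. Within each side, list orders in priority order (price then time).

After op 1 [order #1] limit_buy(price=95, qty=6): fills=none; bids=[#1:6@95] asks=[-]
After op 2 cancel(order #1): fills=none; bids=[-] asks=[-]
After op 3 cancel(order #1): fills=none; bids=[-] asks=[-]
After op 4 [order #2] limit_sell(price=96, qty=6): fills=none; bids=[-] asks=[#2:6@96]
After op 5 [order #3] limit_sell(price=103, qty=4): fills=none; bids=[-] asks=[#2:6@96 #3:4@103]

Answer: BIDS (highest first):
  (empty)
ASKS (lowest first):
  #2: 6@96
  #3: 4@103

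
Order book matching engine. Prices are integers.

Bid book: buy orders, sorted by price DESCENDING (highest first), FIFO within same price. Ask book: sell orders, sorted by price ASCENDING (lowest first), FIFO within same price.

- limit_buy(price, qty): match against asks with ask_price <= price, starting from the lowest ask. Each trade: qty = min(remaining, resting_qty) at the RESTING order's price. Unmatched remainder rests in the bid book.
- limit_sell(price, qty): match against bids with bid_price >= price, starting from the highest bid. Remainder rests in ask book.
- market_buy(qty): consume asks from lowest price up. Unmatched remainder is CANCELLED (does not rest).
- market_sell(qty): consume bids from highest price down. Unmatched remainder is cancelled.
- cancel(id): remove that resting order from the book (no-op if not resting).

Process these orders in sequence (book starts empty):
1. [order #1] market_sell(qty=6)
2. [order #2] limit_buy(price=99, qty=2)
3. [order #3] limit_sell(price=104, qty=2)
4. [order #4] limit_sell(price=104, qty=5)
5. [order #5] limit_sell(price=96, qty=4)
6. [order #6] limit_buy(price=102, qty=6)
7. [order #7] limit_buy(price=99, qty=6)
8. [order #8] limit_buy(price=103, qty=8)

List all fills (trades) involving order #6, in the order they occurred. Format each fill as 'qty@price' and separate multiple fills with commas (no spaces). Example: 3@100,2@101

Answer: 2@96

Derivation:
After op 1 [order #1] market_sell(qty=6): fills=none; bids=[-] asks=[-]
After op 2 [order #2] limit_buy(price=99, qty=2): fills=none; bids=[#2:2@99] asks=[-]
After op 3 [order #3] limit_sell(price=104, qty=2): fills=none; bids=[#2:2@99] asks=[#3:2@104]
After op 4 [order #4] limit_sell(price=104, qty=5): fills=none; bids=[#2:2@99] asks=[#3:2@104 #4:5@104]
After op 5 [order #5] limit_sell(price=96, qty=4): fills=#2x#5:2@99; bids=[-] asks=[#5:2@96 #3:2@104 #4:5@104]
After op 6 [order #6] limit_buy(price=102, qty=6): fills=#6x#5:2@96; bids=[#6:4@102] asks=[#3:2@104 #4:5@104]
After op 7 [order #7] limit_buy(price=99, qty=6): fills=none; bids=[#6:4@102 #7:6@99] asks=[#3:2@104 #4:5@104]
After op 8 [order #8] limit_buy(price=103, qty=8): fills=none; bids=[#8:8@103 #6:4@102 #7:6@99] asks=[#3:2@104 #4:5@104]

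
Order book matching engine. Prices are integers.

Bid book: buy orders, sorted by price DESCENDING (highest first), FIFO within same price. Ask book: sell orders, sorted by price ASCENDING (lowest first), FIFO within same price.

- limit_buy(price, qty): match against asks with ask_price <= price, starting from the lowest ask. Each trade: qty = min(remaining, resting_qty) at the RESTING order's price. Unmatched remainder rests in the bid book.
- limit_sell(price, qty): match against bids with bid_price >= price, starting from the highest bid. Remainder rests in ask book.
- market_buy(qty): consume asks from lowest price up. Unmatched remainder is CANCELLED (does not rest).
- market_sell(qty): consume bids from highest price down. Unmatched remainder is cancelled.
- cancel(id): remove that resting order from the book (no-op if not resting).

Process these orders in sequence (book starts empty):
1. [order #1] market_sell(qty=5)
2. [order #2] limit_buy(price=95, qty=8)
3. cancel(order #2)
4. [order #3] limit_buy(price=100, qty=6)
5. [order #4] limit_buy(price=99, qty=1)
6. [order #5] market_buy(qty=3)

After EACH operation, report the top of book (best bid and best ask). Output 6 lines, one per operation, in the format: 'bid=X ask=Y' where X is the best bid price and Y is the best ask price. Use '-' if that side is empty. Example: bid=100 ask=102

Answer: bid=- ask=-
bid=95 ask=-
bid=- ask=-
bid=100 ask=-
bid=100 ask=-
bid=100 ask=-

Derivation:
After op 1 [order #1] market_sell(qty=5): fills=none; bids=[-] asks=[-]
After op 2 [order #2] limit_buy(price=95, qty=8): fills=none; bids=[#2:8@95] asks=[-]
After op 3 cancel(order #2): fills=none; bids=[-] asks=[-]
After op 4 [order #3] limit_buy(price=100, qty=6): fills=none; bids=[#3:6@100] asks=[-]
After op 5 [order #4] limit_buy(price=99, qty=1): fills=none; bids=[#3:6@100 #4:1@99] asks=[-]
After op 6 [order #5] market_buy(qty=3): fills=none; bids=[#3:6@100 #4:1@99] asks=[-]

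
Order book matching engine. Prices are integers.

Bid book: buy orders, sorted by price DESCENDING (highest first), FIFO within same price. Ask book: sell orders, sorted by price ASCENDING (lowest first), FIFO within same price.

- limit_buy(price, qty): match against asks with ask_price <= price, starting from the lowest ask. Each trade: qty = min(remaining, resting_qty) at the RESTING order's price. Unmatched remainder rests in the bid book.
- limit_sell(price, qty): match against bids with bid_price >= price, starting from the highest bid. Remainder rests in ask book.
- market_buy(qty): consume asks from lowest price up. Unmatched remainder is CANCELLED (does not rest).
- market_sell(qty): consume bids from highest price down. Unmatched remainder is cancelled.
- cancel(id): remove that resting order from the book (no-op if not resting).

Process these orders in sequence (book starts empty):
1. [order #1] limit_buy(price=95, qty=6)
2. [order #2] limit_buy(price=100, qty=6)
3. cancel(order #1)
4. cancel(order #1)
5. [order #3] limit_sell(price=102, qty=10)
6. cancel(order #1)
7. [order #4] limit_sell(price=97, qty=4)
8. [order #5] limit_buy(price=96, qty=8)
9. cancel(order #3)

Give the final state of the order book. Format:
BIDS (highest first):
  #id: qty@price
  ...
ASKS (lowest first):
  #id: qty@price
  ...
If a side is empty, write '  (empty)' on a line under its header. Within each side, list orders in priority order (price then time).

Answer: BIDS (highest first):
  #2: 2@100
  #5: 8@96
ASKS (lowest first):
  (empty)

Derivation:
After op 1 [order #1] limit_buy(price=95, qty=6): fills=none; bids=[#1:6@95] asks=[-]
After op 2 [order #2] limit_buy(price=100, qty=6): fills=none; bids=[#2:6@100 #1:6@95] asks=[-]
After op 3 cancel(order #1): fills=none; bids=[#2:6@100] asks=[-]
After op 4 cancel(order #1): fills=none; bids=[#2:6@100] asks=[-]
After op 5 [order #3] limit_sell(price=102, qty=10): fills=none; bids=[#2:6@100] asks=[#3:10@102]
After op 6 cancel(order #1): fills=none; bids=[#2:6@100] asks=[#3:10@102]
After op 7 [order #4] limit_sell(price=97, qty=4): fills=#2x#4:4@100; bids=[#2:2@100] asks=[#3:10@102]
After op 8 [order #5] limit_buy(price=96, qty=8): fills=none; bids=[#2:2@100 #5:8@96] asks=[#3:10@102]
After op 9 cancel(order #3): fills=none; bids=[#2:2@100 #5:8@96] asks=[-]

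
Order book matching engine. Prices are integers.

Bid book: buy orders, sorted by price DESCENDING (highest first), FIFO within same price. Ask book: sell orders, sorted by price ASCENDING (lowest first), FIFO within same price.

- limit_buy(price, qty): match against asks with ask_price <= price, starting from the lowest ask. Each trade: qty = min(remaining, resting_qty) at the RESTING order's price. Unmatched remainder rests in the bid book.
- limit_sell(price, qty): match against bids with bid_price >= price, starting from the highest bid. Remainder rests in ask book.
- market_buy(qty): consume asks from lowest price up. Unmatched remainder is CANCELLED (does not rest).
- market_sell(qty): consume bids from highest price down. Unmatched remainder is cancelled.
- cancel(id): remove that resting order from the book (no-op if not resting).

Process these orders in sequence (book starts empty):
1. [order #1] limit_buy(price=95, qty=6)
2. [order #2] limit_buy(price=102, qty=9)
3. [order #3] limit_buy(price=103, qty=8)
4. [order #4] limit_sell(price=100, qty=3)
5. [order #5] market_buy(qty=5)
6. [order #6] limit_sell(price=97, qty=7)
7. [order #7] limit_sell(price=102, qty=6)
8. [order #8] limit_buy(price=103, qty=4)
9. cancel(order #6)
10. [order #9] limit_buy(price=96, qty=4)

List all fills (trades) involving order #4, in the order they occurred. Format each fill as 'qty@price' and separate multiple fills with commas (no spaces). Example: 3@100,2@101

After op 1 [order #1] limit_buy(price=95, qty=6): fills=none; bids=[#1:6@95] asks=[-]
After op 2 [order #2] limit_buy(price=102, qty=9): fills=none; bids=[#2:9@102 #1:6@95] asks=[-]
After op 3 [order #3] limit_buy(price=103, qty=8): fills=none; bids=[#3:8@103 #2:9@102 #1:6@95] asks=[-]
After op 4 [order #4] limit_sell(price=100, qty=3): fills=#3x#4:3@103; bids=[#3:5@103 #2:9@102 #1:6@95] asks=[-]
After op 5 [order #5] market_buy(qty=5): fills=none; bids=[#3:5@103 #2:9@102 #1:6@95] asks=[-]
After op 6 [order #6] limit_sell(price=97, qty=7): fills=#3x#6:5@103 #2x#6:2@102; bids=[#2:7@102 #1:6@95] asks=[-]
After op 7 [order #7] limit_sell(price=102, qty=6): fills=#2x#7:6@102; bids=[#2:1@102 #1:6@95] asks=[-]
After op 8 [order #8] limit_buy(price=103, qty=4): fills=none; bids=[#8:4@103 #2:1@102 #1:6@95] asks=[-]
After op 9 cancel(order #6): fills=none; bids=[#8:4@103 #2:1@102 #1:6@95] asks=[-]
After op 10 [order #9] limit_buy(price=96, qty=4): fills=none; bids=[#8:4@103 #2:1@102 #9:4@96 #1:6@95] asks=[-]

Answer: 3@103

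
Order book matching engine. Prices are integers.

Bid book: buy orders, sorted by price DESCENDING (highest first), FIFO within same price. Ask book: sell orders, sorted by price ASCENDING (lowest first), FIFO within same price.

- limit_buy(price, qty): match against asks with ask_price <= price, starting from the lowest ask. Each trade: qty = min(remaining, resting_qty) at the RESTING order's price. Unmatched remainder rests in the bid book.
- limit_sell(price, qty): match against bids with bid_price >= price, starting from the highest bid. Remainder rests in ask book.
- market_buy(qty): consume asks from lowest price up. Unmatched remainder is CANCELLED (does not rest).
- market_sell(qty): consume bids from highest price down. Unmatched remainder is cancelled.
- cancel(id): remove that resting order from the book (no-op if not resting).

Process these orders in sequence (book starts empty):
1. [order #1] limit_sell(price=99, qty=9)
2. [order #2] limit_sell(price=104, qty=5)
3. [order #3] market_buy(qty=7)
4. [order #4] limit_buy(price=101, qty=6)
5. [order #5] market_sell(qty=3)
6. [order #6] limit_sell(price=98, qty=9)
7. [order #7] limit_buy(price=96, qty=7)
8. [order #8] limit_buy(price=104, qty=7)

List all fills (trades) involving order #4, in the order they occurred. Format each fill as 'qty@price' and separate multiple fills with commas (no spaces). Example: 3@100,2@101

After op 1 [order #1] limit_sell(price=99, qty=9): fills=none; bids=[-] asks=[#1:9@99]
After op 2 [order #2] limit_sell(price=104, qty=5): fills=none; bids=[-] asks=[#1:9@99 #2:5@104]
After op 3 [order #3] market_buy(qty=7): fills=#3x#1:7@99; bids=[-] asks=[#1:2@99 #2:5@104]
After op 4 [order #4] limit_buy(price=101, qty=6): fills=#4x#1:2@99; bids=[#4:4@101] asks=[#2:5@104]
After op 5 [order #5] market_sell(qty=3): fills=#4x#5:3@101; bids=[#4:1@101] asks=[#2:5@104]
After op 6 [order #6] limit_sell(price=98, qty=9): fills=#4x#6:1@101; bids=[-] asks=[#6:8@98 #2:5@104]
After op 7 [order #7] limit_buy(price=96, qty=7): fills=none; bids=[#7:7@96] asks=[#6:8@98 #2:5@104]
After op 8 [order #8] limit_buy(price=104, qty=7): fills=#8x#6:7@98; bids=[#7:7@96] asks=[#6:1@98 #2:5@104]

Answer: 2@99,3@101,1@101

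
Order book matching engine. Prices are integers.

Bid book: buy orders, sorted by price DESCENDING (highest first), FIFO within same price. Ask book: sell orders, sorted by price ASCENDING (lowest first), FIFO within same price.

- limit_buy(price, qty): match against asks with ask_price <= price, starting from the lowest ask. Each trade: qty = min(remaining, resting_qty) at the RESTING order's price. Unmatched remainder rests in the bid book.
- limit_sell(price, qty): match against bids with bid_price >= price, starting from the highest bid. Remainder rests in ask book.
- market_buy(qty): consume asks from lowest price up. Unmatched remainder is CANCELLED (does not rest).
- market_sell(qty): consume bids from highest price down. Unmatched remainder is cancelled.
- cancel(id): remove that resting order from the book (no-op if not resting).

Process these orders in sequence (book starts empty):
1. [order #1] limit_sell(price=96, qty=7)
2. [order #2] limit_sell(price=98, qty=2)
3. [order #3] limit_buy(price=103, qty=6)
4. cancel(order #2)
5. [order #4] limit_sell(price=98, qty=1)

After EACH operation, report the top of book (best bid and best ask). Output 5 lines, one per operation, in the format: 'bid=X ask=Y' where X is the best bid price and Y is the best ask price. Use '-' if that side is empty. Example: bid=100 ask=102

After op 1 [order #1] limit_sell(price=96, qty=7): fills=none; bids=[-] asks=[#1:7@96]
After op 2 [order #2] limit_sell(price=98, qty=2): fills=none; bids=[-] asks=[#1:7@96 #2:2@98]
After op 3 [order #3] limit_buy(price=103, qty=6): fills=#3x#1:6@96; bids=[-] asks=[#1:1@96 #2:2@98]
After op 4 cancel(order #2): fills=none; bids=[-] asks=[#1:1@96]
After op 5 [order #4] limit_sell(price=98, qty=1): fills=none; bids=[-] asks=[#1:1@96 #4:1@98]

Answer: bid=- ask=96
bid=- ask=96
bid=- ask=96
bid=- ask=96
bid=- ask=96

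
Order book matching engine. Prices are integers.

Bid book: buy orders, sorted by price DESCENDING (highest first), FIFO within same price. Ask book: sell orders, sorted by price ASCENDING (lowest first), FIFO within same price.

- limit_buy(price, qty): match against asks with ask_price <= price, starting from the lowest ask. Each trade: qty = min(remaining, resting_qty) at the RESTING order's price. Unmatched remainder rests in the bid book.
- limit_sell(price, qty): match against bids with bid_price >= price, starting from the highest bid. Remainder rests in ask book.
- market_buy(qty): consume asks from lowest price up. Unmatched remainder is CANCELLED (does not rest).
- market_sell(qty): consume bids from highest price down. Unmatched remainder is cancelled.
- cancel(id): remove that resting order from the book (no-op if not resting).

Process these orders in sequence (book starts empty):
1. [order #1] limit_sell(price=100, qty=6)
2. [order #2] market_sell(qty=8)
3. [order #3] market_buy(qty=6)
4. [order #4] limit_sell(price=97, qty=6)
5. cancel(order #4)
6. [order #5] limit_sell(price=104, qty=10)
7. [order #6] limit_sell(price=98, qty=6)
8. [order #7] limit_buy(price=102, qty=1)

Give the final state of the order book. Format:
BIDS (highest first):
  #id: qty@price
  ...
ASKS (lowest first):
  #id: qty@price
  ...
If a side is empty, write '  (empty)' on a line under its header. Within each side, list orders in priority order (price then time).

After op 1 [order #1] limit_sell(price=100, qty=6): fills=none; bids=[-] asks=[#1:6@100]
After op 2 [order #2] market_sell(qty=8): fills=none; bids=[-] asks=[#1:6@100]
After op 3 [order #3] market_buy(qty=6): fills=#3x#1:6@100; bids=[-] asks=[-]
After op 4 [order #4] limit_sell(price=97, qty=6): fills=none; bids=[-] asks=[#4:6@97]
After op 5 cancel(order #4): fills=none; bids=[-] asks=[-]
After op 6 [order #5] limit_sell(price=104, qty=10): fills=none; bids=[-] asks=[#5:10@104]
After op 7 [order #6] limit_sell(price=98, qty=6): fills=none; bids=[-] asks=[#6:6@98 #5:10@104]
After op 8 [order #7] limit_buy(price=102, qty=1): fills=#7x#6:1@98; bids=[-] asks=[#6:5@98 #5:10@104]

Answer: BIDS (highest first):
  (empty)
ASKS (lowest first):
  #6: 5@98
  #5: 10@104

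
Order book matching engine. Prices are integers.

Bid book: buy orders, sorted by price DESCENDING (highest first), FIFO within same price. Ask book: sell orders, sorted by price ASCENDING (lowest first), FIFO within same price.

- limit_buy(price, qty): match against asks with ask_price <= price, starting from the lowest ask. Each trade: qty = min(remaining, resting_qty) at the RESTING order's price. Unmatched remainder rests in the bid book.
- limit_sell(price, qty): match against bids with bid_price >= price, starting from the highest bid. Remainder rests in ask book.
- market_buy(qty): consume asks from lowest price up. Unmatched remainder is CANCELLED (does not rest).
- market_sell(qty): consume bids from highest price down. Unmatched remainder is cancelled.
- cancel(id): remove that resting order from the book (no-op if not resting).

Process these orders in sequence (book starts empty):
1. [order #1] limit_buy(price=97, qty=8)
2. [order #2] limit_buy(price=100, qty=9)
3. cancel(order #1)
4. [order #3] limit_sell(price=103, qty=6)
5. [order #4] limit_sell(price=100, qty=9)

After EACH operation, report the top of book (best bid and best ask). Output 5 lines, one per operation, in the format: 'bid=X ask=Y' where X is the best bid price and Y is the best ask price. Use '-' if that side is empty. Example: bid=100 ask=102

Answer: bid=97 ask=-
bid=100 ask=-
bid=100 ask=-
bid=100 ask=103
bid=- ask=103

Derivation:
After op 1 [order #1] limit_buy(price=97, qty=8): fills=none; bids=[#1:8@97] asks=[-]
After op 2 [order #2] limit_buy(price=100, qty=9): fills=none; bids=[#2:9@100 #1:8@97] asks=[-]
After op 3 cancel(order #1): fills=none; bids=[#2:9@100] asks=[-]
After op 4 [order #3] limit_sell(price=103, qty=6): fills=none; bids=[#2:9@100] asks=[#3:6@103]
After op 5 [order #4] limit_sell(price=100, qty=9): fills=#2x#4:9@100; bids=[-] asks=[#3:6@103]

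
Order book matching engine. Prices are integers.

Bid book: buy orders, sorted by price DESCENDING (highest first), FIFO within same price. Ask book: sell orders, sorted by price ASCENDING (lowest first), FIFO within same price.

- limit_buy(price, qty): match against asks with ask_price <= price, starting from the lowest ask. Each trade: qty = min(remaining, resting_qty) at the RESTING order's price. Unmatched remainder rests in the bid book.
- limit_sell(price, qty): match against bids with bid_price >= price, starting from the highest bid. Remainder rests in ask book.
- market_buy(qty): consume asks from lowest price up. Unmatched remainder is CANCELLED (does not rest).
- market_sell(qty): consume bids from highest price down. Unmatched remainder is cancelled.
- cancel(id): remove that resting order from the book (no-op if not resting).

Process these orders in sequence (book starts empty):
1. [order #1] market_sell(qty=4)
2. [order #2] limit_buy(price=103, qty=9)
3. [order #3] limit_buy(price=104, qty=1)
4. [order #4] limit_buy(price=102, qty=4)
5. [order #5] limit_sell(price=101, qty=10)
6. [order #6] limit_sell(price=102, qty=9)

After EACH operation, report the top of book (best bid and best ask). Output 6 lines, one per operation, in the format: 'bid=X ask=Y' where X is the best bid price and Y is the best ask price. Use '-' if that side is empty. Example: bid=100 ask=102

Answer: bid=- ask=-
bid=103 ask=-
bid=104 ask=-
bid=104 ask=-
bid=102 ask=-
bid=- ask=102

Derivation:
After op 1 [order #1] market_sell(qty=4): fills=none; bids=[-] asks=[-]
After op 2 [order #2] limit_buy(price=103, qty=9): fills=none; bids=[#2:9@103] asks=[-]
After op 3 [order #3] limit_buy(price=104, qty=1): fills=none; bids=[#3:1@104 #2:9@103] asks=[-]
After op 4 [order #4] limit_buy(price=102, qty=4): fills=none; bids=[#3:1@104 #2:9@103 #4:4@102] asks=[-]
After op 5 [order #5] limit_sell(price=101, qty=10): fills=#3x#5:1@104 #2x#5:9@103; bids=[#4:4@102] asks=[-]
After op 6 [order #6] limit_sell(price=102, qty=9): fills=#4x#6:4@102; bids=[-] asks=[#6:5@102]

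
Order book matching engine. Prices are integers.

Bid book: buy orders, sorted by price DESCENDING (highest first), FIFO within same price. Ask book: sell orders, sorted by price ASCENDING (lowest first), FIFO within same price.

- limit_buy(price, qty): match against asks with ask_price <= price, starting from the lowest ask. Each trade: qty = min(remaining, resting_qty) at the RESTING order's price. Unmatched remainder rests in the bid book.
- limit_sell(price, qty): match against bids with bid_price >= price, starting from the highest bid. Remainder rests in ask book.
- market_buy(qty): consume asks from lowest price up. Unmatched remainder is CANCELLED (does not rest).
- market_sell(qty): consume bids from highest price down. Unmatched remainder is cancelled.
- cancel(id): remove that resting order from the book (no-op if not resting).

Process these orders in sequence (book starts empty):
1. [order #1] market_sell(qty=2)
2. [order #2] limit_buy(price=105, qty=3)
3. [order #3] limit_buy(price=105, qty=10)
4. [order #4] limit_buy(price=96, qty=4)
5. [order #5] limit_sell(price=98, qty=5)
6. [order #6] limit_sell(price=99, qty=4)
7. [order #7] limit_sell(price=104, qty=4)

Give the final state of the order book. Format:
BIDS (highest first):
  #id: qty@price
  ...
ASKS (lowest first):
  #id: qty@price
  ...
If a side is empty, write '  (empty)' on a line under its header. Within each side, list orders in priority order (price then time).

After op 1 [order #1] market_sell(qty=2): fills=none; bids=[-] asks=[-]
After op 2 [order #2] limit_buy(price=105, qty=3): fills=none; bids=[#2:3@105] asks=[-]
After op 3 [order #3] limit_buy(price=105, qty=10): fills=none; bids=[#2:3@105 #3:10@105] asks=[-]
After op 4 [order #4] limit_buy(price=96, qty=4): fills=none; bids=[#2:3@105 #3:10@105 #4:4@96] asks=[-]
After op 5 [order #5] limit_sell(price=98, qty=5): fills=#2x#5:3@105 #3x#5:2@105; bids=[#3:8@105 #4:4@96] asks=[-]
After op 6 [order #6] limit_sell(price=99, qty=4): fills=#3x#6:4@105; bids=[#3:4@105 #4:4@96] asks=[-]
After op 7 [order #7] limit_sell(price=104, qty=4): fills=#3x#7:4@105; bids=[#4:4@96] asks=[-]

Answer: BIDS (highest first):
  #4: 4@96
ASKS (lowest first):
  (empty)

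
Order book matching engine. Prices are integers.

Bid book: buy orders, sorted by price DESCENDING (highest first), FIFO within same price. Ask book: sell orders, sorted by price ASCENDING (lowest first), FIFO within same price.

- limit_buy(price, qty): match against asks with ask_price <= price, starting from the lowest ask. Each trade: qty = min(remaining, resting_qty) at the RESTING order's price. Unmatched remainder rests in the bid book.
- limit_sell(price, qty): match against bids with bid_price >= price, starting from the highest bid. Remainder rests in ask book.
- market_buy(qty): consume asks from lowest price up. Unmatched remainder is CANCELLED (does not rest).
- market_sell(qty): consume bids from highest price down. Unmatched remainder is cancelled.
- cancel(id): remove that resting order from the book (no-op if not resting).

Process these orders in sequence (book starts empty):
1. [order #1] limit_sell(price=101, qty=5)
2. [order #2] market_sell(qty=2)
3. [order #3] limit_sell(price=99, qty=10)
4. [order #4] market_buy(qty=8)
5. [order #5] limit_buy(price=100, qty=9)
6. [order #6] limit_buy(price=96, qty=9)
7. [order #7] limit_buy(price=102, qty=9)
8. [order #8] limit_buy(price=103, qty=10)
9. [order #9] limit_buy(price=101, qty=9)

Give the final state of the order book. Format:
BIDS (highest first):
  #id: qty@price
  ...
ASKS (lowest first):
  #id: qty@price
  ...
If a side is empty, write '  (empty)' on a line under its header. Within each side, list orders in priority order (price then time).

Answer: BIDS (highest first):
  #8: 10@103
  #7: 4@102
  #9: 9@101
  #5: 7@100
  #6: 9@96
ASKS (lowest first):
  (empty)

Derivation:
After op 1 [order #1] limit_sell(price=101, qty=5): fills=none; bids=[-] asks=[#1:5@101]
After op 2 [order #2] market_sell(qty=2): fills=none; bids=[-] asks=[#1:5@101]
After op 3 [order #3] limit_sell(price=99, qty=10): fills=none; bids=[-] asks=[#3:10@99 #1:5@101]
After op 4 [order #4] market_buy(qty=8): fills=#4x#3:8@99; bids=[-] asks=[#3:2@99 #1:5@101]
After op 5 [order #5] limit_buy(price=100, qty=9): fills=#5x#3:2@99; bids=[#5:7@100] asks=[#1:5@101]
After op 6 [order #6] limit_buy(price=96, qty=9): fills=none; bids=[#5:7@100 #6:9@96] asks=[#1:5@101]
After op 7 [order #7] limit_buy(price=102, qty=9): fills=#7x#1:5@101; bids=[#7:4@102 #5:7@100 #6:9@96] asks=[-]
After op 8 [order #8] limit_buy(price=103, qty=10): fills=none; bids=[#8:10@103 #7:4@102 #5:7@100 #6:9@96] asks=[-]
After op 9 [order #9] limit_buy(price=101, qty=9): fills=none; bids=[#8:10@103 #7:4@102 #9:9@101 #5:7@100 #6:9@96] asks=[-]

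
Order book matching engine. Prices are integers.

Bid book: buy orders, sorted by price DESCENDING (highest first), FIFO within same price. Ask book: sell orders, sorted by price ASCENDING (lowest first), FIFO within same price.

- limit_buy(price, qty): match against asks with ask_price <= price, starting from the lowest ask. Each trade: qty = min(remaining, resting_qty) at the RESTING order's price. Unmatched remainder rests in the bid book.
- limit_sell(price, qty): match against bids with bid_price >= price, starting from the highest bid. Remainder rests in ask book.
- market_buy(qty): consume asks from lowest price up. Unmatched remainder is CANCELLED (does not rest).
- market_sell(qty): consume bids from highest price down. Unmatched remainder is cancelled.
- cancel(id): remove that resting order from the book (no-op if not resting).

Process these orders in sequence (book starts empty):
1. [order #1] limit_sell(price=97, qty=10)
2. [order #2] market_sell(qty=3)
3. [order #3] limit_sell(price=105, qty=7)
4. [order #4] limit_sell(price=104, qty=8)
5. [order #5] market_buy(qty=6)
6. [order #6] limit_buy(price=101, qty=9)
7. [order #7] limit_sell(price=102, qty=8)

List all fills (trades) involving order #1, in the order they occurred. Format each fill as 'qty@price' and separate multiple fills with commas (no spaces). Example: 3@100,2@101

After op 1 [order #1] limit_sell(price=97, qty=10): fills=none; bids=[-] asks=[#1:10@97]
After op 2 [order #2] market_sell(qty=3): fills=none; bids=[-] asks=[#1:10@97]
After op 3 [order #3] limit_sell(price=105, qty=7): fills=none; bids=[-] asks=[#1:10@97 #3:7@105]
After op 4 [order #4] limit_sell(price=104, qty=8): fills=none; bids=[-] asks=[#1:10@97 #4:8@104 #3:7@105]
After op 5 [order #5] market_buy(qty=6): fills=#5x#1:6@97; bids=[-] asks=[#1:4@97 #4:8@104 #3:7@105]
After op 6 [order #6] limit_buy(price=101, qty=9): fills=#6x#1:4@97; bids=[#6:5@101] asks=[#4:8@104 #3:7@105]
After op 7 [order #7] limit_sell(price=102, qty=8): fills=none; bids=[#6:5@101] asks=[#7:8@102 #4:8@104 #3:7@105]

Answer: 6@97,4@97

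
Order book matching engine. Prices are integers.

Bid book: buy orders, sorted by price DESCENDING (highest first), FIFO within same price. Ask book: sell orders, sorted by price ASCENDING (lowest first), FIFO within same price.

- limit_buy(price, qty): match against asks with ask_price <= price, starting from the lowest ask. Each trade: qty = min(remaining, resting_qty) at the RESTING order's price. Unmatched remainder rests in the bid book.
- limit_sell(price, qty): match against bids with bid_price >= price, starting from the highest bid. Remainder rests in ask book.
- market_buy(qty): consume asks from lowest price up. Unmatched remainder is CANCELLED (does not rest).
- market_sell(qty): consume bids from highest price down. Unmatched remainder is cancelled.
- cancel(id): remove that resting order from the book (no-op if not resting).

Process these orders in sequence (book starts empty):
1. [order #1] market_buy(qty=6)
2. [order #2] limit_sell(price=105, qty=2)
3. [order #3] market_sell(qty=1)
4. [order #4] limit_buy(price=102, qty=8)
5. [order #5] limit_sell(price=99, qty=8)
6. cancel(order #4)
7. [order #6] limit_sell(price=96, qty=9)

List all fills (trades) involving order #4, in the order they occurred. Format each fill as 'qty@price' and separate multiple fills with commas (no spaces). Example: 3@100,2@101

Answer: 8@102

Derivation:
After op 1 [order #1] market_buy(qty=6): fills=none; bids=[-] asks=[-]
After op 2 [order #2] limit_sell(price=105, qty=2): fills=none; bids=[-] asks=[#2:2@105]
After op 3 [order #3] market_sell(qty=1): fills=none; bids=[-] asks=[#2:2@105]
After op 4 [order #4] limit_buy(price=102, qty=8): fills=none; bids=[#4:8@102] asks=[#2:2@105]
After op 5 [order #5] limit_sell(price=99, qty=8): fills=#4x#5:8@102; bids=[-] asks=[#2:2@105]
After op 6 cancel(order #4): fills=none; bids=[-] asks=[#2:2@105]
After op 7 [order #6] limit_sell(price=96, qty=9): fills=none; bids=[-] asks=[#6:9@96 #2:2@105]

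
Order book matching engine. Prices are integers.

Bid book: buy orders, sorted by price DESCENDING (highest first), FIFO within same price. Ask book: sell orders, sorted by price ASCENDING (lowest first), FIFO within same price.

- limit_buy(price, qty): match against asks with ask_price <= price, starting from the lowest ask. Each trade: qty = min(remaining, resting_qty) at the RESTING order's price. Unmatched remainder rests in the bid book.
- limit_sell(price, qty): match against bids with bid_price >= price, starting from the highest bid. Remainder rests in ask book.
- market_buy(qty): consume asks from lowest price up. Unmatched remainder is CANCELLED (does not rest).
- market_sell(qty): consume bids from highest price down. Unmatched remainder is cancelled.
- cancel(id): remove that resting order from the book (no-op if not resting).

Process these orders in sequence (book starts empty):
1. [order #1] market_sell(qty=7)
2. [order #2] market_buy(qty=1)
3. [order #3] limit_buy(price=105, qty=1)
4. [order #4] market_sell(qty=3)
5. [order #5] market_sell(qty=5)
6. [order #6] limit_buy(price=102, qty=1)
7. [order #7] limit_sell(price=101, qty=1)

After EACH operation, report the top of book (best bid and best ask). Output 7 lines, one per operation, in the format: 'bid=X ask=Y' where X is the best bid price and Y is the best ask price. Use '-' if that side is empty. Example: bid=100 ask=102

After op 1 [order #1] market_sell(qty=7): fills=none; bids=[-] asks=[-]
After op 2 [order #2] market_buy(qty=1): fills=none; bids=[-] asks=[-]
After op 3 [order #3] limit_buy(price=105, qty=1): fills=none; bids=[#3:1@105] asks=[-]
After op 4 [order #4] market_sell(qty=3): fills=#3x#4:1@105; bids=[-] asks=[-]
After op 5 [order #5] market_sell(qty=5): fills=none; bids=[-] asks=[-]
After op 6 [order #6] limit_buy(price=102, qty=1): fills=none; bids=[#6:1@102] asks=[-]
After op 7 [order #7] limit_sell(price=101, qty=1): fills=#6x#7:1@102; bids=[-] asks=[-]

Answer: bid=- ask=-
bid=- ask=-
bid=105 ask=-
bid=- ask=-
bid=- ask=-
bid=102 ask=-
bid=- ask=-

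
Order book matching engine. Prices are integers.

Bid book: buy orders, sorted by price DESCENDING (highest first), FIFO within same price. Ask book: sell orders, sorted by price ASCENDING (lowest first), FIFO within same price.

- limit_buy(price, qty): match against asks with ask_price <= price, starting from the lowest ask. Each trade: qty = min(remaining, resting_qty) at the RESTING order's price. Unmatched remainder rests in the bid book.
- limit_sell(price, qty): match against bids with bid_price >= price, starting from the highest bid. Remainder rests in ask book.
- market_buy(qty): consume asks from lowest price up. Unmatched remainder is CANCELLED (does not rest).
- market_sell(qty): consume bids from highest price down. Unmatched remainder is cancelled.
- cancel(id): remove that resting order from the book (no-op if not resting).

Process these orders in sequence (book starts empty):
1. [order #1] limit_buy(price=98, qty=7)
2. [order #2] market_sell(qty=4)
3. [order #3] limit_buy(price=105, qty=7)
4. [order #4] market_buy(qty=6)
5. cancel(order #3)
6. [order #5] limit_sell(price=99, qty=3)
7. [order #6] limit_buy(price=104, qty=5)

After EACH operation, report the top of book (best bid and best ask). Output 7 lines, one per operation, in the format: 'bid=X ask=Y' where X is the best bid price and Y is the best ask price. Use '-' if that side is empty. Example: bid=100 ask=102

After op 1 [order #1] limit_buy(price=98, qty=7): fills=none; bids=[#1:7@98] asks=[-]
After op 2 [order #2] market_sell(qty=4): fills=#1x#2:4@98; bids=[#1:3@98] asks=[-]
After op 3 [order #3] limit_buy(price=105, qty=7): fills=none; bids=[#3:7@105 #1:3@98] asks=[-]
After op 4 [order #4] market_buy(qty=6): fills=none; bids=[#3:7@105 #1:3@98] asks=[-]
After op 5 cancel(order #3): fills=none; bids=[#1:3@98] asks=[-]
After op 6 [order #5] limit_sell(price=99, qty=3): fills=none; bids=[#1:3@98] asks=[#5:3@99]
After op 7 [order #6] limit_buy(price=104, qty=5): fills=#6x#5:3@99; bids=[#6:2@104 #1:3@98] asks=[-]

Answer: bid=98 ask=-
bid=98 ask=-
bid=105 ask=-
bid=105 ask=-
bid=98 ask=-
bid=98 ask=99
bid=104 ask=-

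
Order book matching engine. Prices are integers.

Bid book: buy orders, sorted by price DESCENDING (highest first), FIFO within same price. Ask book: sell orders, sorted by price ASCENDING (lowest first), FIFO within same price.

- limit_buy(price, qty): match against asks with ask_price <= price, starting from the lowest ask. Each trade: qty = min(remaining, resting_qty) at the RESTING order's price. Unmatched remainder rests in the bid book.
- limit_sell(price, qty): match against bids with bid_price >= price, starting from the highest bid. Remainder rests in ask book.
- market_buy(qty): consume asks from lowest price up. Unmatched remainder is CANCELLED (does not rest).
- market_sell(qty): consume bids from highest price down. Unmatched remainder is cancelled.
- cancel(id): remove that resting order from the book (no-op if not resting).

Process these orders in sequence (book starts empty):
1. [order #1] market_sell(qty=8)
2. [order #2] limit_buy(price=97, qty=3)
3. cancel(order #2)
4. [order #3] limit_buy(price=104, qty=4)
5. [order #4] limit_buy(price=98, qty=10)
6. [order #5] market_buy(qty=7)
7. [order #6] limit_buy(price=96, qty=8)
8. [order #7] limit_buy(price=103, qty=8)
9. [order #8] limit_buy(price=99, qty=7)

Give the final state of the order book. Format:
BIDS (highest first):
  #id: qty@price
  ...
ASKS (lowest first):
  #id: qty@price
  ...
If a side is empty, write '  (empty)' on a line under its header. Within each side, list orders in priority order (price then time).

After op 1 [order #1] market_sell(qty=8): fills=none; bids=[-] asks=[-]
After op 2 [order #2] limit_buy(price=97, qty=3): fills=none; bids=[#2:3@97] asks=[-]
After op 3 cancel(order #2): fills=none; bids=[-] asks=[-]
After op 4 [order #3] limit_buy(price=104, qty=4): fills=none; bids=[#3:4@104] asks=[-]
After op 5 [order #4] limit_buy(price=98, qty=10): fills=none; bids=[#3:4@104 #4:10@98] asks=[-]
After op 6 [order #5] market_buy(qty=7): fills=none; bids=[#3:4@104 #4:10@98] asks=[-]
After op 7 [order #6] limit_buy(price=96, qty=8): fills=none; bids=[#3:4@104 #4:10@98 #6:8@96] asks=[-]
After op 8 [order #7] limit_buy(price=103, qty=8): fills=none; bids=[#3:4@104 #7:8@103 #4:10@98 #6:8@96] asks=[-]
After op 9 [order #8] limit_buy(price=99, qty=7): fills=none; bids=[#3:4@104 #7:8@103 #8:7@99 #4:10@98 #6:8@96] asks=[-]

Answer: BIDS (highest first):
  #3: 4@104
  #7: 8@103
  #8: 7@99
  #4: 10@98
  #6: 8@96
ASKS (lowest first):
  (empty)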